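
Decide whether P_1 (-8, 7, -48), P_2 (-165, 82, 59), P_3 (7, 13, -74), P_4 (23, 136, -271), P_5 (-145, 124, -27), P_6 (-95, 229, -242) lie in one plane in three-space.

The plane through P_1, P_2, P_3 has normal n = P_1P_2 × P_1P_3 = (-2592, -2477, -2067) and equation n·P = 102613.
Checking the remaining points: n·P_4 = 163669, n·P_5 = 124501, n·P_6 = 179221.
Since n·P_4 = 163669 ≠ 102613, P_4 is off the plane and the points are not all coplanar.

No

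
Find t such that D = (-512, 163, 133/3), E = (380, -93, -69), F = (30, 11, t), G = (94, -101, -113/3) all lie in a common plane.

-73/3

Normal to plane DEG: n = (-8928, 4464, -80352); plane equation n·P = 1736496.
Requiring n·F = 1736496: (-80352)t + (-218736) = 1736496.
So t = -73/3.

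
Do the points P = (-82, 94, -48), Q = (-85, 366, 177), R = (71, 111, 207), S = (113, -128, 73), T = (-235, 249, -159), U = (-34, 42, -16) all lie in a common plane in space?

No

The plane through P, Q, R has normal n = PQ × PR = (65535, 35190, -41667) and equation n·X = -65994.
Checking the remaining points: n·S = -140556, n·T = -13362, n·U = -83538.
Since n·S = -140556 ≠ -65994, S is off the plane and the points are not all coplanar.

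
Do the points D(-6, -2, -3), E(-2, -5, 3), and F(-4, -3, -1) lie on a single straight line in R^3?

No

DE = (4, -3, 6), DF = (2, -1, 2).
DE × DF = (0, 4, 2).
The cross product is nonzero, so the points do not lie on one line.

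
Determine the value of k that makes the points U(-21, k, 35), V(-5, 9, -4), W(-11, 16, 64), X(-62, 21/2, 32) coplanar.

25/2

The points are coplanar iff UV · (UW × UX) = 0.
Expanding, this is linear in k: (3660)k + (-45750) = 0.
So k = 25/2.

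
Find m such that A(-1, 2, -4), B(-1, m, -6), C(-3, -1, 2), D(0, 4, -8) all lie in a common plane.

3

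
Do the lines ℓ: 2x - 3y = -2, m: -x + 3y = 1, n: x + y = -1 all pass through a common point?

Intersecting ℓ and m: solving the 2×2 system gives (x, y) = (-1, 0).
Substitute into n: (1)(-1) + (1)(0) = -1.
This equals -1, so (-1, 0) lies on all three lines and they are concurrent.

Yes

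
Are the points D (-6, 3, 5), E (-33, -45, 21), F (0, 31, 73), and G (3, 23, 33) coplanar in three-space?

No

The four points are coplanar iff the 3×3 determinant with rows DE, DF, DG is zero.
Rows: (-27, -48, 16), (6, 28, 68), (9, 20, 28).
Expanding along the first row: (-27)(-576) − (-48)(-444) + (16)(-132) = -7872.
Nonzero ⇒ not coplanar.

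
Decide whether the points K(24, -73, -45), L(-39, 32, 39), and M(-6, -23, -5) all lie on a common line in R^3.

Yes

KL = (-63, 105, 84), KM = (-30, 50, 40).
KL × KM = (0, 0, 0).
The cross product vanishes, so the three points are collinear.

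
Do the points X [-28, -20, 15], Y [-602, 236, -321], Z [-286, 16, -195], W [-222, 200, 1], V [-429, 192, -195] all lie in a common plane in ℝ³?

Yes

The plane through X, Y, Z has normal n = XY × XZ = (-41664, -33852, 45384) and equation n·P = 2524392.
Checking the remaining points: n·W = 2524392, n·V = 2524392.
All equal 2524392, so all 5 points lie in one plane.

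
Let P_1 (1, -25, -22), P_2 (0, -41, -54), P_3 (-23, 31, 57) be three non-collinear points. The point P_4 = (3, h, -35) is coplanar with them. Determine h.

-33

The plane through P_1, P_2, P_3 has equation 528x + 847y − 440z = -10967.
Substituting P_4: (847)h + (16984) = -10967, so h = -33.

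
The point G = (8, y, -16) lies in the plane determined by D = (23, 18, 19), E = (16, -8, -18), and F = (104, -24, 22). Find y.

-2

The plane through D, E, F has equation −1632x − 2976y + 2400z = -45504.
Substituting G: (-2976)y + (-51456) = -45504, so y = -2.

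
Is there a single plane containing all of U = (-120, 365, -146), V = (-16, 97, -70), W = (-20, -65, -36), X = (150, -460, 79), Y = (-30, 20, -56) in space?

The plane through U, V, W has normal n = UV × UW = (3200, -3840, -17920) and equation n·P = 830720.
Checking the remaining points: n·X = 830720, n·Y = 830720.
All equal 830720, so all 5 points lie in one plane.

Yes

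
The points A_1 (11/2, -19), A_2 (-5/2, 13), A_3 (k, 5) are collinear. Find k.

The three points are collinear iff det[A_1A_2; A_1A_3] = 0.
This determinant is linear in k: (-32)k + (-16) = 0, so k = -1/2.

-1/2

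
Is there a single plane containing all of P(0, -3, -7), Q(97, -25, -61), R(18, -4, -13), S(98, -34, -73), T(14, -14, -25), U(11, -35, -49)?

No

The plane through P, Q, R has normal n = PQ × PR = (78, -390, 299) and equation n·X = -923.
Checking the remaining points: n·S = -923, n·T = -923, n·U = -143.
Since n·U = -143 ≠ -923, U is off the plane and the points are not all coplanar.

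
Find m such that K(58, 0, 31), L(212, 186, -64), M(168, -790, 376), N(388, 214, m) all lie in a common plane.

The points are coplanar iff KL · (KM × KN) = 0.
Expanding, this is linear in m: (-142120)m + (-12790800) = 0.
So m = -90.

-90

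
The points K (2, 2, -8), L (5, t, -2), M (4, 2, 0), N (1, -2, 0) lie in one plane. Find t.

4

Normal to plane KMN: n = (32, -24, -8); plane equation n·P = 80.
Requiring n·L = 80: (-24)t + (176) = 80.
So t = 4.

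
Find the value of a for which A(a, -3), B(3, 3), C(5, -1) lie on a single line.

Collinearity: (A − B) must be parallel to (C − B) = (2, -4).
Cross-multiplying the components: (a − 3)·(-4) = (-6)·(2).
Solving gives a = 6.

6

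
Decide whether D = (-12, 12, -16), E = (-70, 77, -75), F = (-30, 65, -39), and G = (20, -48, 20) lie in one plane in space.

Yes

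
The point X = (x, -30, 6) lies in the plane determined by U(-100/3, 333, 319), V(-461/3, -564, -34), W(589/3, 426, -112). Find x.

-3

The plane through U, V, W has equation 419436x − 132936y + 194820z = 3898692.
Substituting X: (419436)x + (5157000) = 3898692, so x = -3.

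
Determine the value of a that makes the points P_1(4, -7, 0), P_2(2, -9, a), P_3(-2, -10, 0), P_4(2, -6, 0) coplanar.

0

The points are coplanar iff P_1P_2 · (P_1P_3 × P_1P_4) = 0.
Expanding, this is linear in a: (-12)a + (0) = 0.
So a = 0.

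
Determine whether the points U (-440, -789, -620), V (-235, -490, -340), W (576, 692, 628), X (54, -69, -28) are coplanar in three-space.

Yes

A normal to the plane through U, V, W is n = UV × UW = (-41528, 28640, -179).
The plane has equation n·P = -4213660. For X: n·X = -4213660.
Equal, so X lies in the plane and all four are coplanar.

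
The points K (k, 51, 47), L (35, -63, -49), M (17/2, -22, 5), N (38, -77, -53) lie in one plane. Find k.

Coplanarity ⇔ det[KL; KM; KN] = 0.
Expanding, this is linear in k: (-592)k + (-9472) = 0.
So k = -16.

-16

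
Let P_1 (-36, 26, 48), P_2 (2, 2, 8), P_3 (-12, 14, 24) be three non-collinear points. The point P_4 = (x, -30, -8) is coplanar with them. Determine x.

6

Coplanarity requires P_1P_2 · (P_1P_3 × P_1P_4) = 0.
P_1P_2 = (38, -24, -40), P_1P_3 = (24, -12, -24); the triple product is linear in x with coefficient 96 and constant term -576.
Setting it to zero: x = 6.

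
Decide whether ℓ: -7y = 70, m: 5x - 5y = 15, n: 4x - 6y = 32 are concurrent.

Yes

Intersecting ℓ and m: solving the 2×2 system gives (x, y) = (-7, -10).
Substitute into n: (4)(-7) + (-6)(-10) = 32.
This equals 32, so (-7, -10) lies on all three lines and they are concurrent.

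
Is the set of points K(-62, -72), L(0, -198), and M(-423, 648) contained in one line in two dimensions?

No

KL = (62, -126), KM = (-361, 720).
det[KL; KM] = (62)(720) − (-126)(-361) = -846.
The determinant is nonzero, so they are not collinear.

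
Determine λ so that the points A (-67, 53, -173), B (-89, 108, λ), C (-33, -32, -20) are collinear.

-272

Collinearity requires AB × AC = 0; each component is linear in λ.
The x-component gives (85)λ + (23120) = 0, so λ = -272.
The remaining components then also vanish.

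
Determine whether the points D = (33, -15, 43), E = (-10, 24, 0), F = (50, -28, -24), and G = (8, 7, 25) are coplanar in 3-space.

With D as base: DE = (-43, 39, -43), DF = (17, -13, -67), DG = (-25, 22, -18).
DF × DG = (1708, 1981, 49).
DE · (DF × DG) = 1708.
Since 1708 ≠ 0, the four points are not coplanar.

No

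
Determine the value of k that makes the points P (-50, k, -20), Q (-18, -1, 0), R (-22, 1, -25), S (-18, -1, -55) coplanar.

The points are coplanar iff PQ · (PR × PS) = 0.
Expanding, this is linear in k: (220)k + (-3300) = 0.
So k = 15.

15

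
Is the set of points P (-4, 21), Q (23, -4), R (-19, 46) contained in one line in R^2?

No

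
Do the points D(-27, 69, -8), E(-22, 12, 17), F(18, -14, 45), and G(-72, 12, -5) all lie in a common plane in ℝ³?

Yes

With D as base: DE = (5, -57, 25), DF = (45, -83, 53), DG = (-45, -57, 3).
DF × DG = (2772, -2520, -6300).
DE · (DF × DG) = 0.
The scalar triple product vanishes, so the four points are coplanar.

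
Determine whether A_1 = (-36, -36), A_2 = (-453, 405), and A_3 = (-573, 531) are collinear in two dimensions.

No

A_1A_2 = (-417, 441), A_1A_3 = (-537, 567).
If collinear, A_1A_3 would be a scalar multiple of A_1A_2. But (-417)·(567) ≠ (441)·(-537) (difference 378), so they are not parallel; the points are not collinear.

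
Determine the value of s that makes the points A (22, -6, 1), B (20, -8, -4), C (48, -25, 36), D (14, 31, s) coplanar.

The points are coplanar iff AB · (AC × AD) = 0.
Expanding, this is linear in s: (90)s + (-990) = 0.
So s = 11.

11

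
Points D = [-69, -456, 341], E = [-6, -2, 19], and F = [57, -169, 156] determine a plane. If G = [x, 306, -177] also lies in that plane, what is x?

141

Coplanarity requires DE · (DF × DG) = 0.
DE = (63, 454, -322), DF = (126, 287, -185); the triple product is linear in x with coefficient 8424 and constant term -1187784.
Setting it to zero: x = 141.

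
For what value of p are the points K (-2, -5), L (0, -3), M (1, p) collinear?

The three points are collinear iff det[KL; KM] = 0.
This determinant is linear in p: (2)p + (4) = 0, so p = -2.

-2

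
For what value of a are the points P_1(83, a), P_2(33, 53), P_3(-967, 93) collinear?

Collinearity: (P_1 − P_2) must be parallel to (P_3 − P_2) = (-1000, 40).
Cross-multiplying the components: (a − 53)·(-1000) = (50)·(40).
Solving gives a = 51.

51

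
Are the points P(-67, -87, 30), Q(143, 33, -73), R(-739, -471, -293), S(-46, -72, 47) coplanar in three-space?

No

A normal to the plane through P, Q, R is n = PQ × PR = (-78312, 137046, 0).
The plane has equation n·X = -6676098. For S: n·S = -6264960.
-6264960 ≠ -6676098, so S is off the plane.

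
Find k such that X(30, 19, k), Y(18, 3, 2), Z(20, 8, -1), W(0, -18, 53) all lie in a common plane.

-30

Coplanarity ⇔ det[XY; XZ; XW] = 0.
Expanding, this is linear in k: (-48)k + (-1440) = 0.
So k = -30.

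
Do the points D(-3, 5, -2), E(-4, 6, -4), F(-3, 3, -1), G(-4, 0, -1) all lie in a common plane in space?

Yes

The four points are coplanar iff the 3×3 determinant with rows DE, DF, DG is zero.
Rows: (-1, 1, -2), (0, -2, 1), (-1, -5, 1).
Expanding along the first row: (-1)(3) − (1)(1) + (-2)(-2) = 0.
Zero determinant ⇒ coplanar.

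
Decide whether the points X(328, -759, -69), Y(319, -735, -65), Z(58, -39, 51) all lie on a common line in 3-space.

XY = (-9, 24, 4), XZ = (-270, 720, 120).
XY × XZ = (0, 0, 0).
The cross product vanishes, so the three points are collinear.

Yes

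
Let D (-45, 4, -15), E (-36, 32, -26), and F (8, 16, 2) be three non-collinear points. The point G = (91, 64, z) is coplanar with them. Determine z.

13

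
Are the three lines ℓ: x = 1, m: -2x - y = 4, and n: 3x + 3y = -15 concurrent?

Yes

Lines aᵢx + bᵢy = cᵢ with pairwise distinct directions are concurrent exactly when det[aᵢ bᵢ cᵢ] = 0.
Here the determinant is 0.
It vanishes, so the lines are concurrent at (1, -6).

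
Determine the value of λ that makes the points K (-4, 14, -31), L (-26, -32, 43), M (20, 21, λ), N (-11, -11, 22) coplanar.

The points are coplanar iff KL · (KM × KN) = 0.
Expanding, this is linear in λ: (-228)λ + (2508) = 0.
So λ = 11.

11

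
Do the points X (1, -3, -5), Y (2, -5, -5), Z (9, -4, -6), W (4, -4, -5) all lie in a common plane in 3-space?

No

A normal to the plane through X, Y, Z is n = XY × XZ = (2, 1, 15).
The plane has equation n·P = -76. For W: n·W = -71.
-71 ≠ -76, so W is off the plane.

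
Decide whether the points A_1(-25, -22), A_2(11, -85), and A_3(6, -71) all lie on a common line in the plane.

A_1A_2 = (36, -63), A_1A_3 = (31, -49).
If collinear, A_1A_3 would be a scalar multiple of A_1A_2. But (36)·(-49) ≠ (-63)·(31) (difference 189), so they are not parallel; the points are not collinear.

No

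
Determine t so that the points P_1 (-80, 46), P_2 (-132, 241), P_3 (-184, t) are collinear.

The three points are collinear iff det[P_1P_2; P_1P_3] = 0.
This determinant is linear in t: (-52)t + (22672) = 0, so t = 436.

436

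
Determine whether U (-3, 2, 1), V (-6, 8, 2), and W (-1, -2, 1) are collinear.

No

UV = (-3, 6, 1), UW = (2, -4, 0).
UV × UW = (4, 2, 0).
The cross product is nonzero, so the points do not lie on one line.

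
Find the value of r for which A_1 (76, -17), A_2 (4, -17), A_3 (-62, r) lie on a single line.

-17

Collinearity: (A_3 − A_1) must be parallel to (A_2 − A_1) = (-72, 0).
Cross-multiplying the components: (r − (-17))·(-72) = (-138)·(0).
Solving gives r = -17.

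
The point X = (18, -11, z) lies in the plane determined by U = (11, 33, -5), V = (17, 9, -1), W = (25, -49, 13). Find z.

5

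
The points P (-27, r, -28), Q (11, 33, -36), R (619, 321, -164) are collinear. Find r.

15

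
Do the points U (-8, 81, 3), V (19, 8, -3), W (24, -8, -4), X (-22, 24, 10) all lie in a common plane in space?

With U as base: UV = (27, -73, -6), UW = (32, -89, -7), UX = (-14, -57, 7).
UW × UX = (-1022, -126, -3070).
UV · (UW × UX) = 24.
Since 24 ≠ 0, the four points are not coplanar.

No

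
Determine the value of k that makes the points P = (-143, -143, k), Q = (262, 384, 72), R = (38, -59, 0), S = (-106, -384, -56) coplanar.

8

The points are coplanar iff PQ · (PR × PS) = 0.
Expanding, this is linear in k: (-9008)k + (72064) = 0.
So k = 8.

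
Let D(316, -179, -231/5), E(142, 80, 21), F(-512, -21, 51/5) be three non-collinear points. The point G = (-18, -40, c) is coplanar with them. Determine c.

-5

Coplanarity requires DE · (DF × DG) = 0.
DE = (-174, 259, 336/5), DF = (-828, 158, 282/5); the triple product is linear in c with coefficient 186960 and constant term 934800.
Setting it to zero: c = -5.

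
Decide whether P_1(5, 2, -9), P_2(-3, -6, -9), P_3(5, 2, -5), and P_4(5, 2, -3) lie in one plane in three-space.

The four points are coplanar iff the 3×3 determinant with rows P_1P_2, P_1P_3, P_1P_4 is zero.
Rows: (-8, -8, 0), (0, 0, 4), (0, 0, 6).
Expanding along the first row: (-8)(0) − (-8)(0) + (0)(0) = 0.
Zero determinant ⇒ coplanar.

Yes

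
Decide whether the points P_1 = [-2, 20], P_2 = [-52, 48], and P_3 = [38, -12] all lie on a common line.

No

P_1P_2 = (-50, 28), P_1P_3 = (40, -32).
Twice the signed area of △P_1P_2P_3 is (-50)(-32) − (28)(40) = 480.
The area is nonzero, so the three points are not collinear.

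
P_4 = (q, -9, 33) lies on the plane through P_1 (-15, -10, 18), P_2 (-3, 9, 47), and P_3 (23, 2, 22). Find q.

The plane through P_1, P_2, P_3 has equation −272x + 1054y − 578z = -16864.
Substituting P_4: (-272)q + (-28560) = -16864, so q = -43.

-43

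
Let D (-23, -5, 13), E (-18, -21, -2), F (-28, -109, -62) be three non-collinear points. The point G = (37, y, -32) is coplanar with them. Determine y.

The plane through D, E, F has equation −360x + 450y − 600z = -1770.
Substituting G: (450)y + (5880) = -1770, so y = -17.

-17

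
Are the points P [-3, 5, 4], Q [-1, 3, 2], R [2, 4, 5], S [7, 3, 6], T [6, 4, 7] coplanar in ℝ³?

The plane through P, Q, R has normal n = PQ × PR = (-4, -12, 8) and equation n·X = -16.
Checking the remaining points: n·S = -16, n·T = -16.
All equal -16, so all 5 points lie in one plane.

Yes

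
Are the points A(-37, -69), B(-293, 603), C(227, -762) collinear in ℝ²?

AB = (-256, 672), AC = (264, -693).
Checking proportionality: AC = -33/32·AB, so the vectors are parallel and the points are collinear.

Yes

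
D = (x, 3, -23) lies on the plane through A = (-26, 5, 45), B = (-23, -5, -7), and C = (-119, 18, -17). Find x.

Coplanarity requires AB · (AC × AD) = 0.
AB = (3, -10, -52), AC = (-93, 13, -62); the triple product is linear in x with coefficient 1296 and constant term 84240.
Setting it to zero: x = -65.

-65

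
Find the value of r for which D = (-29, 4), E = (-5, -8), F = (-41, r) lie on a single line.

10

Collinearity: (F − D) must be parallel to (E − D) = (24, -12).
Cross-multiplying the components: (r − 4)·(24) = (-12)·(-12).
Solving gives r = 10.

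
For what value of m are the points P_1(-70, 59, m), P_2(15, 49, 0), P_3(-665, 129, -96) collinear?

-12

Direction P_2P_3 = (-680, 80, -96). From the x-coordinate of P_1, the parameter along the line is τ = (-70 − 15)/(-680) = 1/8.
Then m = 0 + 1/8·(-96) = -12.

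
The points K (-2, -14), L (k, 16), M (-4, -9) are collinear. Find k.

-14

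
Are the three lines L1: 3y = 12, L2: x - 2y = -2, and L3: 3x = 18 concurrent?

The three lines meet at one point iff the augmented coefficient matrix [aᵢ bᵢ cᵢ] has rank < 3, i.e. its determinant vanishes.
Here the determinant is 0.
It vanishes, so the lines are concurrent at (6, 4).

Yes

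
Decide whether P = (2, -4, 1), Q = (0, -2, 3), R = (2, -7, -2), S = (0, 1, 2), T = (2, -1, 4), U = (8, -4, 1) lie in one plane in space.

No

The plane through P, Q, R has normal n = PQ × PR = (0, -6, 6) and equation n·X = 30.
Checking the remaining points: n·S = 6, n·T = 30, n·U = 30.
Since n·S = 6 ≠ 30, S is off the plane and the points are not all coplanar.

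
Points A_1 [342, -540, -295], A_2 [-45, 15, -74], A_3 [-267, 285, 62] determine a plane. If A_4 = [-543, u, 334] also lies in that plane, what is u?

81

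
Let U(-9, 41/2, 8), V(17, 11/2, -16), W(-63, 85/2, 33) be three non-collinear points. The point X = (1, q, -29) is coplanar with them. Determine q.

The plane through U, V, W has equation 153x + 646y − 238z = 9962.
Substituting X: (646)q + (7055) = 9962, so q = 9/2.

9/2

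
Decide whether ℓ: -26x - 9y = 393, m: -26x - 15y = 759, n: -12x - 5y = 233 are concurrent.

Intersecting ℓ and m: solving the 2×2 system gives (x, y) = (6, -61).
Substitute into n: (-12)(6) + (-5)(-61) = 233.
This equals 233, so (6, -61) lies on all three lines and they are concurrent.

Yes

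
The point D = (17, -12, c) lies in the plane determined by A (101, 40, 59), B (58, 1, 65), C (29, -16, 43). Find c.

3

A normal to the plane is n = AB × AC = (960, -1120, -400).
D lies in the plane iff n · AD = 0.
This gives (-400)c + (1200) = 0, so c = 3.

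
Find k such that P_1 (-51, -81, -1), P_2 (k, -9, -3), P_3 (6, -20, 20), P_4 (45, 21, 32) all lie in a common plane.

The points are coplanar iff P_1P_2 · (P_1P_3 × P_1P_4) = 0.
Expanding, this is linear in k: (-129)k + (3225) = 0.
So k = 25.

25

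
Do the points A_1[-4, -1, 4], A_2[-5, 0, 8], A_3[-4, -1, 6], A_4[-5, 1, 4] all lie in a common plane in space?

No

With A_1 as base: A_1A_2 = (-1, 1, 4), A_1A_3 = (0, 0, 2), A_1A_4 = (-1, 2, 0).
A_1A_3 × A_1A_4 = (-4, -2, 0).
A_1A_2 · (A_1A_3 × A_1A_4) = 2.
Since 2 ≠ 0, the four points are not coplanar.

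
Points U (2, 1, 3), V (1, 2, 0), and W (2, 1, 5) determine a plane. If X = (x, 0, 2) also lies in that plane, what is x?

The plane through U, V, W has equation 2x + 2y = 6.
Substituting X: (2)x + (0) = 6, so x = 3.

3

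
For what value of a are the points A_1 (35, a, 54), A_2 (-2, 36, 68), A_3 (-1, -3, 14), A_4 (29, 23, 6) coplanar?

Coplanarity ⇔ det[A_1A_2; A_1A_3; A_1A_4] = 0.
Expanding, this is linear in a: (1612)a + (-104780) = 0.
So a = 65.

65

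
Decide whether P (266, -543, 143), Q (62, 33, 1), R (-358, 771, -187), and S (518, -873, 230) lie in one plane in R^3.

No

A normal to the plane through P, Q, R is n = PQ × PR = (-3492, 21288, 91368).
The plane has equation n·X = 577368. For S: n·S = 621360.
621360 ≠ 577368, so S is off the plane.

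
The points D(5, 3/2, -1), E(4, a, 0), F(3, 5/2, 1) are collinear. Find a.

Collinearity requires DE × DF = 0; each component is linear in a.
The x-component gives (2)a + (-4) = 0, so a = 2.
The remaining components then also vanish.

2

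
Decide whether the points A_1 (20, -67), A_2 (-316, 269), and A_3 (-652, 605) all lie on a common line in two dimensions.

A_1A_2 = (-336, 336), A_1A_3 = (-672, 672).
Twice the signed area of △A_1A_2A_3 is (-336)(672) − (336)(-672) = 0.
The triangle is degenerate (zero area), so the points are collinear.

Yes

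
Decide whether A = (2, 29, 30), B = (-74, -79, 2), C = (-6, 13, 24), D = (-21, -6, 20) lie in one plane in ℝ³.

The four points are coplanar iff the 3×3 determinant with rows AB, AC, AD is zero.
Rows: (-76, -108, -28), (-8, -16, -6), (-23, -35, -10).
Expanding along the first row: (-76)(-50) − (-108)(-58) + (-28)(-88) = 0.
Zero determinant ⇒ coplanar.

Yes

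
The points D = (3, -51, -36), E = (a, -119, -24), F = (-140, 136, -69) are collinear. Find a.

Direction DF = (-143, 187, -33). From the y-coordinate of E, the parameter along the line is τ = (-119 − (-51))/187 = -4/11.
Then a = 3 + (-4/11)·(-143) = 55.

55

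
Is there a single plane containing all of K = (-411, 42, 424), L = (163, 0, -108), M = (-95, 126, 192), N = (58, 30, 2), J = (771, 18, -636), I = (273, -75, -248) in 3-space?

Yes

The plane through K, L, M has normal n = KL × KM = (54432, -34944, 61488) and equation n·P = 2231712.
Checking the remaining points: n·N = 2231712, n·J = 2231712, n·I = 2231712.
All equal 2231712, so all 6 points lie in one plane.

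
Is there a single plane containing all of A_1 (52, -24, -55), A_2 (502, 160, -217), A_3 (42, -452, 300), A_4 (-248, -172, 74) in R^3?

The four points are coplanar iff the 3×3 determinant with rows A_1A_2, A_1A_3, A_1A_4 is zero.
Rows: (450, 184, -162), (-10, -428, 355), (-300, -148, 129).
Expanding along the first row: (450)(-2672) − (184)(105210) + (-162)(-126920) = 0.
Zero determinant ⇒ coplanar.

Yes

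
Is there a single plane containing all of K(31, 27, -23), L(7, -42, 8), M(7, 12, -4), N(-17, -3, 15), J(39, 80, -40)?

Yes

The plane through K, L, M has normal n = KL × KM = (-846, -288, -1296) and equation n·P = -4194.
Checking the remaining points: n·N = -4194, n·J = -4194.
All equal -4194, so all 5 points lie in one plane.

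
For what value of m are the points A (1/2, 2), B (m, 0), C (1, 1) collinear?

The three points are collinear iff det[AB; AC] = 0.
This determinant is linear in m: (-1)m + (3/2) = 0, so m = 3/2.

3/2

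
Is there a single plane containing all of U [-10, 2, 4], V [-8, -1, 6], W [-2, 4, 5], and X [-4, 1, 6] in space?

Yes

With U as base: UV = (2, -3, 2), UW = (8, 2, 1), UX = (6, -1, 2).
UW × UX = (5, -10, -20).
UV · (UW × UX) = 0.
The scalar triple product vanishes, so the four points are coplanar.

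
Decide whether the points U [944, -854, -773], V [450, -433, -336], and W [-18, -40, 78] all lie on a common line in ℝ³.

No

UV = (-494, 421, 437), UW = (-962, 814, 851).
Comparing components 2 and 3: (421)(851) − (437)(814) = 2553 ≠ 0, so UV and UW are not parallel and the points are not collinear.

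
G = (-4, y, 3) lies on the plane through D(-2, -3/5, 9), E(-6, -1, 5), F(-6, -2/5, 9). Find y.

-7/5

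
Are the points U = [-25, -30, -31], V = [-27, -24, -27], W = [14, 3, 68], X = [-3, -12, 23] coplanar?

The four points are coplanar iff the 3×3 determinant with rows UV, UW, UX is zero.
Rows: (-2, 6, 4), (39, 33, 99), (22, 18, 54).
Expanding along the first row: (-2)(0) − (6)(-72) + (4)(-24) = 336.
Nonzero ⇒ not coplanar.

No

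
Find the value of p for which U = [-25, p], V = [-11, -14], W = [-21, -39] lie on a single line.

-49

Collinearity: (U − V) must be parallel to (W − V) = (-10, -25).
Cross-multiplying the components: (p − (-14))·(-10) = (-14)·(-25).
Solving gives p = -49.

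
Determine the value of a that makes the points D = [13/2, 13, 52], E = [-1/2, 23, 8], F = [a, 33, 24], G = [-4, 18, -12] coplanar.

5/2

Normal to plane DEG: n = (-420, 14, 70); plane equation n·P = 1092.
Requiring n·F = 1092: (-420)a + (2142) = 1092.
So a = 5/2.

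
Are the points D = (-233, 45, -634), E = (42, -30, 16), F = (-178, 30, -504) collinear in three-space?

DE = (275, -75, 650), DF = (55, -15, 130).
Each component of DF is 1/5 times the corresponding component of DE, so DF = 1/5·DE and the points are collinear.

Yes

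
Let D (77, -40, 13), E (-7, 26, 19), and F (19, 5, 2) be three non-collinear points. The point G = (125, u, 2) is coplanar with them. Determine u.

-78

Coplanarity requires DE · (DF × DG) = 0.
DE = (-84, 66, 6), DF = (-58, 45, -11); the triple product is linear in u with coefficient -1272 and constant term -99216.
Setting it to zero: u = -78.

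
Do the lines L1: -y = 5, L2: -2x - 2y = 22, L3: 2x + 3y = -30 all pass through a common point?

No

Intersecting L1 and L2: solving the 2×2 system gives (x, y) = (-6, -5).
Substitute into L3: (2)(-6) + (3)(-5) = -27.
But L3 requires -30 ≠ -27, so the three lines have no common point.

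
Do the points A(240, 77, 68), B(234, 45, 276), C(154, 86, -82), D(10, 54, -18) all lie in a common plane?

The four points are coplanar iff the 3×3 determinant with rows AB, AC, AD is zero.
Rows: (-6, -32, 208), (-86, 9, -150), (-230, -23, -86).
Expanding along the first row: (-6)(-4224) − (-32)(-27104) + (208)(4048) = 0.
Zero determinant ⇒ coplanar.

Yes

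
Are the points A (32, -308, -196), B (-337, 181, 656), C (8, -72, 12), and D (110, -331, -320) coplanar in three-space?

No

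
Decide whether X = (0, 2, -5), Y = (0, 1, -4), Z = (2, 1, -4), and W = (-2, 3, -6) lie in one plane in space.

Yes

The four points are coplanar iff the 3×3 determinant with rows XY, XZ, XW is zero.
Rows: (0, -1, 1), (2, -1, 1), (-2, 1, -1).
Expanding along the first row: (0)(0) − (-1)(0) + (1)(0) = 0.
Zero determinant ⇒ coplanar.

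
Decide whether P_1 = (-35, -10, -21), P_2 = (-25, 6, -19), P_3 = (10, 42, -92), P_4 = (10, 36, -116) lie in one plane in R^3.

The four points are coplanar iff the 3×3 determinant with rows P_1P_2, P_1P_3, P_1P_4 is zero.
Rows: (10, 16, 2), (45, 52, -71), (45, 46, -95).
Expanding along the first row: (10)(-1674) − (16)(-1080) + (2)(-270) = 0.
Zero determinant ⇒ coplanar.

Yes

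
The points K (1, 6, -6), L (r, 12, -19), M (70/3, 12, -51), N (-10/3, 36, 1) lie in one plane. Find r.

Coplanarity ⇔ det[KL; KM; KN] = 0.
Expanding, this is linear in r: (1392)r + (-10208) = 0.
So r = 22/3.

22/3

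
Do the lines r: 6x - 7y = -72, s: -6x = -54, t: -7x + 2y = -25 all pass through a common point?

Intersecting r and s: solving the 2×2 system gives (x, y) = (9, 18).
Substitute into t: (-7)(9) + (2)(18) = -27.
But t requires -25 ≠ -27, so the three lines have no common point.

No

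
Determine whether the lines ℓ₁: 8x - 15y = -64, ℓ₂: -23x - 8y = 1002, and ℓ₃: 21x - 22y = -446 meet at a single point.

Yes

Intersecting ℓ₁ and ℓ₂: solving the 2×2 system gives (x, y) = (-38, -16).
Substitute into ℓ₃: (21)(-38) + (-22)(-16) = -446.
This equals -446, so (-38, -16) lies on all three lines and they are concurrent.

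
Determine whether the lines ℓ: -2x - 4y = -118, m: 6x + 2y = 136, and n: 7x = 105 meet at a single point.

No

Lines aᵢx + bᵢy = cᵢ with pairwise distinct directions are concurrent exactly when det[aᵢ bᵢ cᵢ] = 0.
Here the determinant is -56.
Nonzero, so no common point exists.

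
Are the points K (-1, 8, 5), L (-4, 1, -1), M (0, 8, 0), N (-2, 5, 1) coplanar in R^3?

Yes

A normal to the plane through K, L, M is n = KL × KM = (35, -21, 7).
The plane has equation n·P = -168. For N: n·N = -168.
Equal, so N lies in the plane and all four are coplanar.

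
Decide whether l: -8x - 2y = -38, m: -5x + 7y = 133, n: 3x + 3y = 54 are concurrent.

No

Intersecting l and m: solving the 2×2 system gives (x, y) = (0, 19).
Substitute into n: (3)(0) + (3)(19) = 57.
But n requires 54 ≠ 57, so the three lines have no common point.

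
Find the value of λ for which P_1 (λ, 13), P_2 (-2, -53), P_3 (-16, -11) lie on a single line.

-24

The three points are collinear iff det[P_1P_2; P_1P_3] = 0.
This determinant is linear in λ: (-42)λ + (-1008) = 0, so λ = -24.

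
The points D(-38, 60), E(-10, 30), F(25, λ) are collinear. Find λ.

-15/2

Collinearity: (F − D) must be parallel to (E − D) = (28, -30).
Cross-multiplying the components: (λ − 60)·(28) = (63)·(-30).
Solving gives λ = -15/2.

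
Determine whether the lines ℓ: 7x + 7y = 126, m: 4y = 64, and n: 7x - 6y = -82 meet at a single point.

Yes

Intersecting ℓ and m: solving the 2×2 system gives (x, y) = (2, 16).
Substitute into n: (7)(2) + (-6)(16) = -82.
This equals -82, so (2, 16) lies on all three lines and they are concurrent.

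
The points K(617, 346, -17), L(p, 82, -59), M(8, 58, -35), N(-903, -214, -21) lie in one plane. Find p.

335

Normal to plane KMN: n = (-8928, 24924, -96720); plane equation n·P = 4759368.
Requiring n·L = 4759368: (-8928)p + (7750248) = 4759368.
So p = 335.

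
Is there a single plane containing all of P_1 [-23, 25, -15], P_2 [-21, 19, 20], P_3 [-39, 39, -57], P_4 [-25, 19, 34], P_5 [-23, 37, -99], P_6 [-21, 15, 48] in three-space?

The plane through P_1, P_2, P_3 has normal n = P_1P_2 × P_1P_3 = (-238, -476, -68) and equation n·P = -5406.
Checking the remaining points: n·P_4 = -5406, n·P_5 = -5406, n·P_6 = -5406.
All equal -5406, so all 6 points lie in one plane.

Yes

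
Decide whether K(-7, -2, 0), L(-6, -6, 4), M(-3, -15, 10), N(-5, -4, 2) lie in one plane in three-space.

No

With K as base: KL = (1, -4, 4), KM = (4, -13, 10), KN = (2, -2, 2).
KM × KN = (-6, 12, 18).
KL · (KM × KN) = 18.
Since 18 ≠ 0, the four points are not coplanar.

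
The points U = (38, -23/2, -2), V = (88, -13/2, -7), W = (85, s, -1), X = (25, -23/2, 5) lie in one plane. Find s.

Normal to plane UVX: n = (35, -285, 65); plane equation n·P = 8955/2.
Requiring n·W = 8955/2: (-285)s + (2910) = 8955/2.
So s = -11/2.

-11/2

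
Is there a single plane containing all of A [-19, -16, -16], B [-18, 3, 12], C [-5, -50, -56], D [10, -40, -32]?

Yes

The four points are coplanar iff the 3×3 determinant with rows AB, AC, AD is zero.
Rows: (1, 19, 28), (14, -34, -40), (29, -24, -16).
Expanding along the first row: (1)(-416) − (19)(936) + (28)(650) = 0.
Zero determinant ⇒ coplanar.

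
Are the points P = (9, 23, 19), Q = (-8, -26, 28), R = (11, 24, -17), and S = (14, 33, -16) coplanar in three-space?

With P as base: PQ = (-17, -49, 9), PR = (2, 1, -36), PS = (5, 10, -35).
PR × PS = (325, -110, 15).
PQ · (PR × PS) = 0.
The scalar triple product vanishes, so the four points are coplanar.

Yes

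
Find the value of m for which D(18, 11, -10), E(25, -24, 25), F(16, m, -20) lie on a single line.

21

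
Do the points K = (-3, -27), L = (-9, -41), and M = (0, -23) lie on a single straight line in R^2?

No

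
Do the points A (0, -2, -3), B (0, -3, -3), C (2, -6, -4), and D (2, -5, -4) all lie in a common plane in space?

With A as base: AB = (0, -1, 0), AC = (2, -4, -1), AD = (2, -3, -1).
AC × AD = (1, 0, 2).
AB · (AC × AD) = 0.
The scalar triple product vanishes, so the four points are coplanar.

Yes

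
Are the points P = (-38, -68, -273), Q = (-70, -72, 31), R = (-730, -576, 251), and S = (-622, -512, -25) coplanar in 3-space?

No

With P as base: PQ = (-32, -4, 304), PR = (-692, -508, 524), PS = (-584, -444, 248).
PR × PS = (106672, -134400, 10576).
PQ · (PR × PS) = 339200.
Since 339200 ≠ 0, the four points are not coplanar.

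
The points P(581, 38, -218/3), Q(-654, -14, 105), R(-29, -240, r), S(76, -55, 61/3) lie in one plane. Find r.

Normal to plane PQS: n = (11687, 75400/3, 88595); plane equation n·X = 3921931/3.
Requiring n·R = 3921931/3: (88595)r + (-6370923) = 3921931/3.
So r = 260/3.

260/3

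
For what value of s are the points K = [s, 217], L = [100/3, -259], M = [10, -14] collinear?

Collinearity: (K − L) must be parallel to (M − L) = (-70/3, 245).
Cross-multiplying the components: (s − 100/3)·(245) = (476)·(-70/3).
Solving gives s = -12.

-12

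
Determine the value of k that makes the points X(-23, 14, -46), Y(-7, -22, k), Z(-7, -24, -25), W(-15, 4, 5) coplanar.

-16

The points are coplanar iff XY · (XZ × XW) = 0.
Expanding, this is linear in k: (144)k + (2304) = 0.
So k = -16.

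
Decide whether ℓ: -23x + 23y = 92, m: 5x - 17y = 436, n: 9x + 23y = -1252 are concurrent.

Yes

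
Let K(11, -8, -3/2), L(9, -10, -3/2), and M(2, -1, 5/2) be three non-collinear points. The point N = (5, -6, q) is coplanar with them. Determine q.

1/2

Coplanarity requires KL · (KM × KN) = 0.
KL = (-2, -2, 0), KM = (-9, 7, 4); the triple product is linear in q with coefficient -32 and constant term 16.
Setting it to zero: q = 1/2.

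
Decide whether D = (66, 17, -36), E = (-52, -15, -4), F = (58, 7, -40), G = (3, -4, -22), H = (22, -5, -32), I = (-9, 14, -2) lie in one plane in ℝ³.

Yes

The plane through D, E, F has normal n = DE × DF = (448, -728, 924) and equation n·P = -16072.
Checking the remaining points: n·G = -16072, n·H = -16072, n·I = -16072.
All equal -16072, so all 6 points lie in one plane.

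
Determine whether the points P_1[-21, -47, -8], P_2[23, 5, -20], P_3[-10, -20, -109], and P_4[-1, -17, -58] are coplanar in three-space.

Yes

The four points are coplanar iff the 3×3 determinant with rows P_1P_2, P_1P_3, P_1P_4 is zero.
Rows: (44, 52, -12), (11, 27, -101), (20, 30, -50).
Expanding along the first row: (44)(1680) − (52)(1470) + (-12)(-210) = 0.
Zero determinant ⇒ coplanar.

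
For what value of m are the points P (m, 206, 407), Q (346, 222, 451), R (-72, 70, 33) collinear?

Collinearity requires PQ × PR = 0; each component is linear in m.
The y-component gives (-418)m + (126236) = 0, so m = 302.
The remaining components then also vanish.

302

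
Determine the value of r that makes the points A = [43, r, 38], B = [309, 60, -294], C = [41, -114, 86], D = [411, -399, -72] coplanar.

-48

The points are coplanar iff AB · (AC × AD) = 0.
Expanding, this is linear in r: (-98256)r + (-4716288) = 0.
So r = -48.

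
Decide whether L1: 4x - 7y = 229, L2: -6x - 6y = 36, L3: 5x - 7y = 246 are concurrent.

Yes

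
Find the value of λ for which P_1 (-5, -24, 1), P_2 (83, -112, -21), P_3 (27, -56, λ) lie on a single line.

-7

Collinearity requires P_1P_2 × P_1P_3 = 0; each component is linear in λ.
The x-component gives (-88)λ + (-616) = 0, so λ = -7.
The remaining components then also vanish.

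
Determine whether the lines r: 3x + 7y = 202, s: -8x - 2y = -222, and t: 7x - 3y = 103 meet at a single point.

No

The three lines meet at one point iff the augmented coefficient matrix [aᵢ bᵢ cᵢ] has rank < 3, i.e. its determinant vanishes.
Here the determinant is -50.
Nonzero, so no common point exists.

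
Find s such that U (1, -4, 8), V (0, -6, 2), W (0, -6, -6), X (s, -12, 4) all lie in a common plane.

Normal to plane UVW: n = (16, -8, 0); plane equation n·P = 48.
Requiring n·X = 48: (16)s + (96) = 48.
So s = -3.

-3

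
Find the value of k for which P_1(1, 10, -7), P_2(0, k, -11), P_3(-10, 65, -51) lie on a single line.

15

Direction P_1P_3 = (-11, 55, -44). From the x-coordinate of P_2, the parameter along the line is τ = (0 − 1)/(-11) = 1/11.
Then k = 10 + 1/11·(55) = 15.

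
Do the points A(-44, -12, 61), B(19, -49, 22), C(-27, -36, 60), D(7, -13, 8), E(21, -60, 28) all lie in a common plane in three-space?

The plane through A, B, C has normal n = AB × AC = (-899, -600, -883) and equation n·P = -7107.
Checking the remaining points: n·D = -5557, n·E = -7603.
Since n·D = -5557 ≠ -7107, D is off the plane and the points are not all coplanar.

No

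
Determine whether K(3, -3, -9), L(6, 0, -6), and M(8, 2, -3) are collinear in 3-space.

KL = (3, 3, 3), KM = (5, 5, 6).
KL × KM = (3, -3, 0).
The cross product is nonzero, so the points do not lie on one line.

No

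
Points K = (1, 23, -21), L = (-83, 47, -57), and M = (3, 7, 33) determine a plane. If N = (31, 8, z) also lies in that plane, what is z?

14

Coplanarity requires KL · (KM × KN) = 0.
KL = (-84, 24, -36), KM = (2, -16, 54); the triple product is linear in z with coefficient 1296 and constant term -18144.
Setting it to zero: z = 14.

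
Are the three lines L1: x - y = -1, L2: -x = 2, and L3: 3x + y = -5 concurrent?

Lines aᵢx + bᵢy = cᵢ with pairwise distinct directions are concurrent exactly when det[aᵢ bᵢ cᵢ] = 0.
Here the determinant is -2.
Nonzero, so no common point exists.

No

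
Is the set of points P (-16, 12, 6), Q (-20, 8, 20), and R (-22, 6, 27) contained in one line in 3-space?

PQ = (-4, -4, 14), PR = (-6, -6, 21).
Each component of PR is 3/2 times the corresponding component of PQ, so PR = 3/2·PQ and the points are collinear.

Yes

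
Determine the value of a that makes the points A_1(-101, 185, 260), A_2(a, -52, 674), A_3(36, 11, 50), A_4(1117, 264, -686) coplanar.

-775

The points are coplanar iff A_1A_2 · (A_1A_3 × A_1A_4) = 0.
Expanding, this is linear in a: (181194)a + (140425350) = 0.
So a = -775.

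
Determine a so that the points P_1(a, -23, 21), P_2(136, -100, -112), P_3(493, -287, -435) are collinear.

Collinearity requires P_1P_2 × P_1P_3 = 0; each component is linear in a.
The y-component gives (-323)a + (-3553) = 0, so a = -11.
The remaining components then also vanish.

-11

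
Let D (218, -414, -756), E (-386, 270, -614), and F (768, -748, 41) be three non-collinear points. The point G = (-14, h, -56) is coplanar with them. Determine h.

50

A normal to the plane is n = DE × DF = (592576, 559488, -174464).
G lies in the plane iff n · DG = 0.
This gives (559488)h + (-27974400) = 0, so h = 50.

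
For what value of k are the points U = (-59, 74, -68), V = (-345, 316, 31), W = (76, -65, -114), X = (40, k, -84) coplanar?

Normal to plane UVW: n = (2629, 209, 7084); plane equation n·P = -621357.
Requiring n·X = -621357: (209)k + (-489896) = -621357.
So k = -629.

-629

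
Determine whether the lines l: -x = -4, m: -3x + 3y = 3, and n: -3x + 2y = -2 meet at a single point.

Intersecting l and m: solving the 2×2 system gives (x, y) = (4, 5).
Substitute into n: (-3)(4) + (2)(5) = -2.
This equals -2, so (4, 5) lies on all three lines and they are concurrent.

Yes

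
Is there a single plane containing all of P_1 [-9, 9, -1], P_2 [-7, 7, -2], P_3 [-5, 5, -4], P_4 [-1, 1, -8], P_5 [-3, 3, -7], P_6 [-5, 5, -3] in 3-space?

The plane through P_1, P_2, P_3 has normal n = P_1P_2 × P_1P_3 = (2, 2, 0) and equation n·P = 0.
Checking the remaining points: n·P_4 = 0, n·P_5 = 0, n·P_6 = 0.
All equal 0, so all 6 points lie in one plane.

Yes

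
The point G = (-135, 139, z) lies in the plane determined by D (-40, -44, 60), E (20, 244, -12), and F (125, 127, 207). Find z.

Coplanarity requires DE · (DF × DG) = 0.
DE = (60, 288, -72), DF = (165, 171, 147); the triple product is linear in z with coefficient -37260 and constant term -6744060.
Setting it to zero: z = -181.

-181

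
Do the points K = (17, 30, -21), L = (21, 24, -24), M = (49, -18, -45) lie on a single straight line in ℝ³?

Yes

KL = (4, -6, -3), KM = (32, -48, -24).
KL × KM = (0, 0, 0).
The cross product vanishes, so the three points are collinear.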